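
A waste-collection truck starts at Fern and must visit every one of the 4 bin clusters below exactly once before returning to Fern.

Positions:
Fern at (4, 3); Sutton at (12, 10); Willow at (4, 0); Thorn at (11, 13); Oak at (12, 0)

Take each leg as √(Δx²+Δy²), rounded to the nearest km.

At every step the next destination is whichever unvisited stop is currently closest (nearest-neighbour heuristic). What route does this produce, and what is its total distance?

From Fern: distances to unvisited — Willow=3, Oak=9, Sutton=11, Thorn=12. Nearest is Willow (3).
From Willow: distances to unvisited — Oak=8, Sutton=13, Thorn=15. Nearest is Oak (8).
From Oak: distances to unvisited — Sutton=10, Thorn=13. Nearest is Sutton (10).
From Sutton: distances to unvisited — Thorn=3. Nearest is Thorn (3).
Return Thorn→Fern: 12.
Total = 3 + 8 + 10 + 3 + 12 = 36.

Total distance 36 km via the nearest-neighbour route Fern → Willow → Oak → Sutton → Thorn → Fern.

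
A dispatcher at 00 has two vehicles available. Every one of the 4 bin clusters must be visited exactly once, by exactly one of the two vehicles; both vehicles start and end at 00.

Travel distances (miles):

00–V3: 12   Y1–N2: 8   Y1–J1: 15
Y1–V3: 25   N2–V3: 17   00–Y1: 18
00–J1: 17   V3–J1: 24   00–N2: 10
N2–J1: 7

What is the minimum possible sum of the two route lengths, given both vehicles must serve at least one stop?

74 miles — the smallest possible combined total.

There are 2^3 − 1 = 7 ways to divide the 4 stops into two non-empty groups. For each, the best each vehicle can do is its own shortest tour through its group:
  {Y1} + {N2, V3, J1}: 36 + 53 = 89
  {N2} + {Y1, V3, J1}: 20 + 69 = 89
  {Y1, N2} + {V3, J1}: 36 + 53 = 89
  {V3} + {Y1, N2, J1}: 24 + 50 = 74
  {Y1, V3} + {N2, J1}: 55 + 34 = 89
  {N2, V3} + {Y1, J1}: 39 + 50 = 89
  … (7 splits in total)
Best: vehicle 1 00 → V3 → 00 = 24; vehicle 2 00 → Y1 → N2 → J1 → 00 = 50; combined 74.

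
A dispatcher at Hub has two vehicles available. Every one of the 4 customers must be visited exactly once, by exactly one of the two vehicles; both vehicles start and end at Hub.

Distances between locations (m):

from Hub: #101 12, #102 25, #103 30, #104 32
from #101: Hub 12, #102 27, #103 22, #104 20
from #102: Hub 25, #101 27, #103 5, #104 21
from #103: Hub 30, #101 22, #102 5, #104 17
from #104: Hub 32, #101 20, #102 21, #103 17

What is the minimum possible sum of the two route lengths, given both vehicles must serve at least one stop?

Try each way of splitting the stops between the two vehicles (each non-empty) and, for each split, find the best tour for each vehicle:
  {#101} + {#102, #103, #104}: 24 + 79 = 103
  {#102} + {#101, #103, #104}: 50 + 79 = 129
  {#101, #102} + {#103, #104}: 64 + 79 = 143
  {#103} + {#101, #102, #104}: 60 + 78 = 138
  {#101, #103} + {#102, #104}: 64 + 78 = 142
  {#102, #103} + {#101, #104}: 60 + 64 = 124
  … (7 splits in total)
Best: vehicle 1 Hub → #101 → Hub = 24; vehicle 2 Hub → #102 → #103 → #104 → Hub = 79; combined 103.

103 m — the smallest possible combined total.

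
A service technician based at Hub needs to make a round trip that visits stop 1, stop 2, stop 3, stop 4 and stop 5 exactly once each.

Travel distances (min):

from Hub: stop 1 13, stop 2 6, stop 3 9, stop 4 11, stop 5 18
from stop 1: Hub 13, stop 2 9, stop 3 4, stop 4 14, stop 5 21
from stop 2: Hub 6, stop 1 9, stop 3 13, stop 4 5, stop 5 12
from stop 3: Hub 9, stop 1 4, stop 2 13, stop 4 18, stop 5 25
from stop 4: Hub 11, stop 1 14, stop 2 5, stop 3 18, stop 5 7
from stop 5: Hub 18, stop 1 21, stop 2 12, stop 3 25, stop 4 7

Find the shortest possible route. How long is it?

Minimum total distance: 52 min.

Hub → stop 1 → stop 2 → stop 3 → stop 4 → stop 5 → Hub: 13+9+13+18+7+18 = 78
Hub → stop 1 → stop 2 → stop 3 → stop 5 → stop 4 → Hub: 13+9+13+25+7+11 = 78
Hub → stop 1 → stop 2 → stop 4 → stop 3 → stop 5 → Hub: 13+9+5+18+25+18 = 88
Hub → stop 1 → stop 2 → stop 4 → stop 5 → stop 3 → Hub: 13+9+5+7+25+9 = 68
Hub → stop 1 → stop 2 → stop 5 → stop 3 → stop 4 → Hub: 13+9+12+25+18+11 = 88
Hub → stop 1 → stop 2 → stop 5 → stop 4 → stop 3 → Hub: 13+9+12+7+18+9 = 68
Hub → stop 1 → stop 3 → stop 2 → stop 4 → stop 5 → Hub: 13+4+13+5+7+18 = 60
Hub → stop 1 → stop 3 → stop 2 → stop 5 → stop 4 → Hub: 13+4+13+12+7+11 = 60
Hub → stop 1 → stop 3 → stop 4 → stop 2 → stop 5 → Hub: 13+4+18+5+12+18 = 70
Hub → stop 1 → stop 3 → stop 4 → stop 5 → stop 2 → Hub: 13+4+18+7+12+6 = 60
Hub → stop 1 → stop 3 → stop 5 → stop 2 → stop 4 → Hub: 13+4+25+12+5+11 = 70
Hub → stop 1 → stop 3 → stop 5 → stop 4 → stop 2 → Hub: 13+4+25+7+5+6 = 60
Hub → stop 1 → stop 4 → stop 2 → stop 3 → stop 5 → Hub: 13+14+5+13+25+18 = 88
Hub → stop 1 → stop 4 → stop 2 → stop 5 → stop 3 → Hub: 13+14+5+12+25+9 = 78
… (46 more)
Hub → stop 2 → stop 4 → stop 5 → stop 1 → stop 3 → Hub: 6+5+7+21+4+9 = 52  ← best
The minimum is 52.
One optimal route: Hub → stop 2 → stop 4 → stop 5 → stop 1 → stop 3 → Hub (or its reverse).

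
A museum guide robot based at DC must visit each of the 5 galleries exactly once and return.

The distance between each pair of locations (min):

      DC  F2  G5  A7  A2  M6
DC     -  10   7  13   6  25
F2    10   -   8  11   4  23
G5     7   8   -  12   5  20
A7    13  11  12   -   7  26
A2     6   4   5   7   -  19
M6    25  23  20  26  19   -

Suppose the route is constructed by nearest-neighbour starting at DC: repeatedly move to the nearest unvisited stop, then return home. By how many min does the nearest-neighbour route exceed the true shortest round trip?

The nearest-neighbour route is 7 min longer than optimal.

DC: A2=6, G5=7, F2=10, A7=13, M6=25 ⇒ A2
A2: F2=4, G5=5, A7=7, M6=19 ⇒ F2
F2: G5=8, A7=11, M6=23 ⇒ G5
G5: A7=12, M6=20 ⇒ A7
A7: M6=26 ⇒ M6
NN route DC → A2 → F2 → G5 → A7 → M6 → DC costs 81.
Optimal: DC → F2 → A7 → A2 → M6 → G5 → DC costs 74 (by enumerating all 60 distinct tours).
Excess = 81 − 74 = 7.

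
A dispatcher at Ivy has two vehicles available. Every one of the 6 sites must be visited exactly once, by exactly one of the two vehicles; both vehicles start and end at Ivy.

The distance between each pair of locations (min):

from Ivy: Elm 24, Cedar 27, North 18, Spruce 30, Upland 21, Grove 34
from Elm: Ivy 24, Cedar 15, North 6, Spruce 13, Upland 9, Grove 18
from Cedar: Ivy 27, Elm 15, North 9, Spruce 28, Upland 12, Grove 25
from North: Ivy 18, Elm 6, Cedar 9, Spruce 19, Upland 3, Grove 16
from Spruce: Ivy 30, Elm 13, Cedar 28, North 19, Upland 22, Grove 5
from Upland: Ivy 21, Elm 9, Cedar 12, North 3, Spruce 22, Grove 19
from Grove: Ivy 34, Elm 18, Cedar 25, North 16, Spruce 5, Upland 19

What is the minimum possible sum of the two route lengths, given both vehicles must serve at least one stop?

Check every non-empty split of the stops between the two vehicles; for each half take its own optimal tour:
  {Elm} + {Cedar, North, Spruce, Upland, Grove}: 48 + 93 = 141
  {Cedar} + {Elm, North, Spruce, Upland, Grove}: 54 + 82 = 136
  {Elm, Cedar} + {North, Spruce, Upland, Grove}: 66 + 75 = 141
  {North} + {Elm, Cedar, Spruce, Upland, Grove}: 36 + 100 = 136
  {Elm, North} + {Cedar, Spruce, Upland, Grove}: 48 + 93 = 141
  {Cedar, North} + {Elm, Spruce, Upland, Grove}: 54 + 82 = 136
  … (31 splits in total)
Best: vehicle 1 Ivy → Cedar → Ivy = 54; vehicle 2 Ivy → Elm → Spruce → Grove → North → Upland → Ivy = 82; combined 136.

Minimum combined distance: 136 min.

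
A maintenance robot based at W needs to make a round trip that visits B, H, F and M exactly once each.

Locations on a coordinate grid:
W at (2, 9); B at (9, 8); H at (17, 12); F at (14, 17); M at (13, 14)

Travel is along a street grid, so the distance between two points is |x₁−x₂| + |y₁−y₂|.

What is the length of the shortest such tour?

Shortest round trip = 48.

There are 12 distinct closed tours to check (reversals are equivalent).
W-B-H-F-M-W: 8+12+8+4+16 = 48
W-B-H-M-F-W: 8+12+6+4+20 = 50
W-B-F-H-M-W: 8+14+8+6+16 = 52
W-B-F-M-H-W: 8+14+4+6+18 = 50
W-B-M-H-F-W: 8+10+6+8+20 = 52
W-B-M-F-H-W: 8+10+4+8+18 = 48
W-H-B-F-M-W: 18+12+14+4+16 = 64
W-H-B-M-F-W: 18+12+10+4+20 = 64
W-H-F-B-M-W: 18+8+14+10+16 = 66
W-H-M-B-F-W: 18+6+10+14+20 = 68
W-F-B-H-M-W: 20+14+12+6+16 = 68
W-F-H-B-M-W: 20+8+12+10+16 = 66
The minimum is 48.
One optimal route: W → B → H → F → M → W (or its reverse).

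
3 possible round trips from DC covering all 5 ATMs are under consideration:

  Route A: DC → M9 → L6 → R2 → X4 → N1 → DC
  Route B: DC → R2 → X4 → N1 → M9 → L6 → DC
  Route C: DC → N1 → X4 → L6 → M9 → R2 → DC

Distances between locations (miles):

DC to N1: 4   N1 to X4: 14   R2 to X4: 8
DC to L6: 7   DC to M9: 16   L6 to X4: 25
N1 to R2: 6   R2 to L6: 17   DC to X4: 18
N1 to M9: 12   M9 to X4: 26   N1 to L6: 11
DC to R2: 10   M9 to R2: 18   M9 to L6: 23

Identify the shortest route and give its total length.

74 miles — Route B is the shortest.

Route A: 16 + 23 + 17 + 8 + 14 + 4 = 82
Route B: 10 + 8 + 14 + 12 + 23 + 7 = 74
Route C: 4 + 14 + 25 + 23 + 18 + 10 = 94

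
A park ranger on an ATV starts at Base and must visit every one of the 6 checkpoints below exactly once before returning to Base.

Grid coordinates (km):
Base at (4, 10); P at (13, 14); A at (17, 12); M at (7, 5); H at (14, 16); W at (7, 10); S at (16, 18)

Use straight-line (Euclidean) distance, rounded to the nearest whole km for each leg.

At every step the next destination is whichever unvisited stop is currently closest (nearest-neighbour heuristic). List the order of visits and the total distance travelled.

43 km along Base → W → M → P → H → S → A → Base.

From Base: distances to unvisited — W=3, M=6, P=10, H=12, A=13, S=14. Nearest is W (3).
From W: distances to unvisited — M=5, P=7, H=9, A=10, S=12. Nearest is M (5).
From M: distances to unvisited — P=11, A=12, H=13, S=16. Nearest is P (11).
From P: distances to unvisited — H=2, A=4, S=5. Nearest is H (2).
From H: distances to unvisited — S=3, A=5. Nearest is S (3).
From S: distances to unvisited — A=6. Nearest is A (6).
Return A→Base: 13.
Total = 3 + 5 + 11 + 2 + 3 + 6 + 13 = 43.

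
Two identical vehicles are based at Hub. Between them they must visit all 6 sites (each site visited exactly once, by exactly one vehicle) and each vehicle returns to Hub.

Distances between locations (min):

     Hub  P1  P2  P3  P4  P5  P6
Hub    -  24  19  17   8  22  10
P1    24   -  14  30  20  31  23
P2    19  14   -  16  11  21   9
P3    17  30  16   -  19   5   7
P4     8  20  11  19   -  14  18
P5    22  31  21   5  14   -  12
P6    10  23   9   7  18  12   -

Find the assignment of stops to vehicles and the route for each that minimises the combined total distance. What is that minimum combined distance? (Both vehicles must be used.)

Check every non-empty split of the stops between the two vehicles; for each half take its own optimal tour:
  {P1} + {P2, P3, P4, P5, P6}: 48 + 62 = 110
  {P2} + {P1, P3, P4, P5, P6}: 38 + 80 = 118
  {P1, P2} + {P3, P4, P5, P6}: 57 + 44 = 101
  {P3} + {P1, P2, P4, P5, P6}: 34 + 81 = 115
  {P1, P3} + {P2, P4, P5, P6}: 71 + 62 = 133
  {P2, P3} + {P1, P4, P5, P6}: 52 + 80 = 132
  … (31 splits in total)
  {P4} + {P1, P2, P3, P5, P6}: 16 + 81 = 97  ← best
Best: vehicle 1 Hub → P4 → Hub = 16; vehicle 2 Hub → P1 → P2 → P3 → P5 → P6 → Hub = 81; combined 97.

97 min — the smallest possible combined total.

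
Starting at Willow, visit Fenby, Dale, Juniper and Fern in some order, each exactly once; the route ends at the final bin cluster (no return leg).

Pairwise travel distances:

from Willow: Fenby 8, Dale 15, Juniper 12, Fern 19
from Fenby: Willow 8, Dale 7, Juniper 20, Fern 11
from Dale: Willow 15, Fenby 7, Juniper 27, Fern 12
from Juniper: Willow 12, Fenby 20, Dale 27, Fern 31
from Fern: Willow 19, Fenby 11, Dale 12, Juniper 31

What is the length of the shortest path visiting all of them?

Shortest open route: 51.

There are 4! = 24 possible orderings.
Willow → Fenby → Dale → Juniper → Fern: 8+7+27+31 = 73
Willow → Fenby → Dale → Fern → Juniper: 8+7+12+31 = 58
Willow → Fenby → Juniper → Dale → Fern: 8+20+27+12 = 67
Willow → Fenby → Juniper → Fern → Dale: 8+20+31+12 = 71
Willow → Fenby → Fern → Dale → Juniper: 8+11+12+27 = 58
Willow → Fenby → Fern → Juniper → Dale: 8+11+31+27 = 77
Willow → Dale → Fenby → Juniper → Fern: 15+7+20+31 = 73
Willow → Dale → Fenby → Fern → Juniper: 15+7+11+31 = 64
Willow → Dale → Juniper → Fenby → Fern: 15+27+20+11 = 73
Willow → Dale → Juniper → Fern → Fenby: 15+27+31+11 = 84
Willow → Dale → Fern → Fenby → Juniper: 15+12+11+20 = 58
Willow → Dale → Fern → Juniper → Fenby: 15+12+31+20 = 78
Willow → Juniper → Fenby → Dale → Fern: 12+20+7+12 = 51
Willow → Juniper → Fenby → Fern → Dale: 12+20+11+12 = 55
… (10 more)
The minimum is 51.
One shortest path: Willow → Juniper → Fenby → Dale → Fern.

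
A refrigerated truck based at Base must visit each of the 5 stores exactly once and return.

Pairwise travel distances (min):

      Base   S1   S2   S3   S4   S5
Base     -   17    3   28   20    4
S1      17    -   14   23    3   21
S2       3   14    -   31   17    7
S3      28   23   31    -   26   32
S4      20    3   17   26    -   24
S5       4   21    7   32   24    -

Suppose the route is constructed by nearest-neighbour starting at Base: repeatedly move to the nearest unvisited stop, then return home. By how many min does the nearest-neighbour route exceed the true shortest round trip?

Base: S2=3, S5=4, S1=17, S4=20, S3=28 ⇒ S2
S2: S5=7, S1=14, S4=17, S3=31 ⇒ S5
S5: S1=21, S4=24, S3=32 ⇒ S1
S1: S4=3, S3=23 ⇒ S4
S4: S3=26 ⇒ S3
NN route Base → S2 → S5 → S1 → S4 → S3 → Base costs 88.
Optimal: Base → S2 → S1 → S4 → S3 → S5 → Base costs 82 (by enumerating all 60 distinct tours).
Excess = 88 − 82 = 6.

6 min longer than the optimal tour.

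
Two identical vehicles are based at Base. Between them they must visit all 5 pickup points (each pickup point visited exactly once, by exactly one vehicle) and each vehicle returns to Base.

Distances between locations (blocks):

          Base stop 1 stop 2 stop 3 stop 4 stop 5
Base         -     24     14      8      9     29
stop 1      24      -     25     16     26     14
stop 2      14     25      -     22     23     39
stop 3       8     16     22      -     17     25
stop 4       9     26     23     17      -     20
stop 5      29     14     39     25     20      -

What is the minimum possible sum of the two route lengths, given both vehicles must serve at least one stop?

Try each way of splitting the stops between the two vehicles (each non-empty) and, for each split, find the best tour for each vehicle:
  {stop 1} + {stop 2, stop 3, stop 4, stop 5}: 48 + 90 = 138
  {stop 2} + {stop 1, stop 3, stop 4, stop 5}: 28 + 67 = 95
  {stop 1, stop 2} + {stop 3, stop 4, stop 5}: 63 + 62 = 125
  {stop 3} + {stop 1, stop 2, stop 4, stop 5}: 16 + 82 = 98
  {stop 1, stop 3} + {stop 2, stop 4, stop 5}: 48 + 82 = 130
  {stop 2, stop 3} + {stop 1, stop 4, stop 5}: 44 + 67 = 111
  … (15 splits in total)
Best: vehicle 1 Base → stop 2 → Base = 28; vehicle 2 Base → stop 3 → stop 1 → stop 5 → stop 4 → Base = 67; combined 95.

Minimum combined distance: 95 blocks.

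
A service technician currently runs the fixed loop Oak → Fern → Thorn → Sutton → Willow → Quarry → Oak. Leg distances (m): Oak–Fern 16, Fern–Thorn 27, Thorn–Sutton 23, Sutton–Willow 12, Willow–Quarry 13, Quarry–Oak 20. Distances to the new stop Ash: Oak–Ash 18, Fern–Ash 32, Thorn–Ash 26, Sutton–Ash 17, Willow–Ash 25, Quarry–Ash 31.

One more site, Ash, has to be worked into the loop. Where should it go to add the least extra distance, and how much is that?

Adding 20 m by placing Ash on the Thorn–Sutton leg.

Insertion cost between consecutive stops i–j is d(i,Ash) + d(Ash,j) − d(i,j):
  between Oak and Fern: 18 + 32 − 16 = 34
  between Fern and Thorn: 32 + 26 − 27 = 31
  between Thorn and Sutton: 26 + 17 − 23 = 20
  between Sutton and Willow: 17 + 25 − 12 = 30
  between Willow and Quarry: 25 + 31 − 13 = 43
  between Quarry and Oak: 31 + 18 − 20 = 29
Cheapest insertion is between Thorn and Sutton, adding 20.
New total = 111 + 20 = 131.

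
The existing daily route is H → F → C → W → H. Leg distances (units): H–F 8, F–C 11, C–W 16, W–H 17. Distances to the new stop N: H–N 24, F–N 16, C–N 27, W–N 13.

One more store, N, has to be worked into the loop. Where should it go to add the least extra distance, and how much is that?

Insertion cost between consecutive stops i–j is d(i,N) + d(N,j) − d(i,j):
  between H and F: 24 + 16 − 8 = 32
  between F and C: 16 + 27 − 11 = 32
  between C and W: 27 + 13 − 16 = 24
  between W and H: 13 + 24 − 17 = 20
Cheapest insertion is between W and H, adding 20.
New total = 52 + 20 = 72.

Minimum extra distance: 20, inserting N between W and H.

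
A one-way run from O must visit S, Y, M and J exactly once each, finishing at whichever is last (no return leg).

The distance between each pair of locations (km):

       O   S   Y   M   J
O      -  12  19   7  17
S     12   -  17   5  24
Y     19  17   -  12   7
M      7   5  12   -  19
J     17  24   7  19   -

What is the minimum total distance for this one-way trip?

There are 4! = 24 possible orderings.
O → S → Y → M → J: 12+17+12+19 = 60
O → S → Y → J → M: 12+17+7+19 = 55
O → S → M → Y → J: 12+5+12+7 = 36
O → S → M → J → Y: 12+5+19+7 = 43
O → S → J → Y → M: 12+24+7+12 = 55
O → S → J → M → Y: 12+24+19+12 = 67
O → Y → S → M → J: 19+17+5+19 = 60
O → Y → S → J → M: 19+17+24+19 = 79
O → Y → M → S → J: 19+12+5+24 = 60
O → Y → M → J → S: 19+12+19+24 = 74
O → Y → J → S → M: 19+7+24+5 = 55
O → Y → J → M → S: 19+7+19+5 = 50
O → M → S → Y → J: 7+5+17+7 = 36
O → M → S → J → Y: 7+5+24+7 = 43
… (10 more)
The minimum is 36.
One shortest path: O → S → M → Y → J.

Minimum one-way distance = 36 km.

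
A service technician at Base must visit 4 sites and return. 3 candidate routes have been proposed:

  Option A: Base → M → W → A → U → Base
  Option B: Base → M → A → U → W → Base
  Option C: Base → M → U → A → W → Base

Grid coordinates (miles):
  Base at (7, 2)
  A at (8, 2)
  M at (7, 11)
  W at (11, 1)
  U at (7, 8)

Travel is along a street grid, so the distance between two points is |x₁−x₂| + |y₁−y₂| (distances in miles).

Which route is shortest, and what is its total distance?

Option A: 9 + 14 + 4 + 7 + 6 = 40
Option B: 9 + 10 + 7 + 11 + 5 = 42
Option C: 9 + 3 + 7 + 4 + 5 = 28

Shortest is Option C, total 28 miles.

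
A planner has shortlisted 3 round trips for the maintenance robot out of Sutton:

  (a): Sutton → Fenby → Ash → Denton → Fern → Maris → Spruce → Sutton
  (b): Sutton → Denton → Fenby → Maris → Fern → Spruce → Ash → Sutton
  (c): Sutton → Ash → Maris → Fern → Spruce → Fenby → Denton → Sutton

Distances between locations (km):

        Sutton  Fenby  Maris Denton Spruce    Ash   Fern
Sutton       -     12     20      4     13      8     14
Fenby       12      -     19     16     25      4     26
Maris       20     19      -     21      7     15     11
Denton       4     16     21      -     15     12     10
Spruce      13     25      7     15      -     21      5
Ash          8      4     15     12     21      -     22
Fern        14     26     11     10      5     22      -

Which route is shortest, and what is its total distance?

Shortest is (a), total 69 km.

(a): 12 + 4 + 12 + 10 + 11 + 7 + 13 = 69
(b): 4 + 16 + 19 + 11 + 5 + 21 + 8 = 84
(c): 8 + 15 + 11 + 5 + 25 + 16 + 4 = 84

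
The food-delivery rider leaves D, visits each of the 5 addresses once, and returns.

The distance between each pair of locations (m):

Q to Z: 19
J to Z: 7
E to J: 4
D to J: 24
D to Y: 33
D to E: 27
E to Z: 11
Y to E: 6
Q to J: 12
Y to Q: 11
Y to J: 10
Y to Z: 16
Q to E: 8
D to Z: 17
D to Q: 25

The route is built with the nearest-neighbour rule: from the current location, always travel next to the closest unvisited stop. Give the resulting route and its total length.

Total distance 70 m via the nearest-neighbour route D → Z → J → E → Y → Q → D.

At D the remaining stops are Z 17, J 24, Q 25, E 27, Y 33; go to Z.
At Z the remaining stops are J 7, E 11, Y 16, Q 19; go to J.
At J the remaining stops are E 4, Y 10, Q 12; go to E.
At E the remaining stops are Y 6, Q 8; go to Y.
At Y the remaining stops are Q 11; go to Q.
Return Q→D: 25.
Total = 17 + 7 + 4 + 6 + 11 + 25 = 70.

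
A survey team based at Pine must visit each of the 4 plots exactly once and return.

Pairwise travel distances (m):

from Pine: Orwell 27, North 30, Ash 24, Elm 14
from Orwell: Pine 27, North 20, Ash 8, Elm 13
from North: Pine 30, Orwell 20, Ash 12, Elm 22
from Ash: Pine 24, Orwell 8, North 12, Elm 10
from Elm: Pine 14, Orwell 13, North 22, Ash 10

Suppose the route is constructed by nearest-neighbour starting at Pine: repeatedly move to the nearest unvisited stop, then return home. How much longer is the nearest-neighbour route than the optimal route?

5 m longer than the optimal tour.

Pine: Elm=14, Ash=24, Orwell=27, North=30 ⇒ Elm
Elm: Ash=10, Orwell=13, North=22 ⇒ Ash
Ash: Orwell=8, North=12 ⇒ Orwell
Orwell: North=20 ⇒ North
NN route Pine → Elm → Ash → Orwell → North → Pine costs 82.
Optimal: Pine → North → Ash → Orwell → Elm → Pine costs 77 (by enumerating all 12 distinct tours).
Excess = 82 − 77 = 5.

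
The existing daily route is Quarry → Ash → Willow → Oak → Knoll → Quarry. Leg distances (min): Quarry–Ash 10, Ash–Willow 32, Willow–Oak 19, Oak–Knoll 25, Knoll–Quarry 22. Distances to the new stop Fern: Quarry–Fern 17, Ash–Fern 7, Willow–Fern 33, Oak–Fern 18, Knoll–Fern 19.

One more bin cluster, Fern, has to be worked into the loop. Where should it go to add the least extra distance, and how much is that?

Minimum extra distance: 8 min, inserting Fern between Ash and Willow.

Insertion cost between consecutive stops i–j is d(i,Fern) + d(Fern,j) − d(i,j):
  between Quarry and Ash: 17 + 7 − 10 = 14
  between Ash and Willow: 7 + 33 − 32 = 8
  between Willow and Oak: 33 + 18 − 19 = 32
  between Oak and Knoll: 18 + 19 − 25 = 12
  between Knoll and Quarry: 19 + 17 − 22 = 14
Cheapest insertion is between Ash and Willow, adding 8.
New total = 108 + 8 = 116.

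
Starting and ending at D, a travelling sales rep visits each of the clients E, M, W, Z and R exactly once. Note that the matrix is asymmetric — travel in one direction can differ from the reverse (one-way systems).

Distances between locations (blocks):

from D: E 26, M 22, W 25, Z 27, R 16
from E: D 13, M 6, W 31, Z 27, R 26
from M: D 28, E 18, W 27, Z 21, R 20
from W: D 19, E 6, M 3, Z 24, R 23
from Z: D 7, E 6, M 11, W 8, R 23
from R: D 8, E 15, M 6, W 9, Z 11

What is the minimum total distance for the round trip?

D → E → M → W → Z → R → D: 26+6+27+24+23+8 = 114
D → E → M → W → R → Z → D: 26+6+27+23+11+7 = 100
D → E → M → Z → W → R → D: 26+6+21+8+23+8 = 92
D → E → M → Z → R → W → D: 26+6+21+23+9+19 = 104
D → E → M → R → W → Z → D: 26+6+20+9+24+7 = 92
D → E → M → R → Z → W → D: 26+6+20+11+8+19 = 90
D → E → W → M → Z → R → D: 26+31+3+21+23+8 = 112
D → E → W → M → R → Z → D: 26+31+3+20+11+7 = 98
D → E → W → Z → M → R → D: 26+31+24+11+20+8 = 120
D → E → W → Z → R → M → D: 26+31+24+23+6+28 = 138
D → E → W → R → M → Z → D: 26+31+23+6+21+7 = 114
D → E → W → R → Z → M → D: 26+31+23+11+11+28 = 130
D → E → Z → M → W → R → D: 26+27+11+27+23+8 = 122
D → E → Z → M → R → W → D: 26+27+11+20+9+19 = 112
… (106 more)
D → R → W → E → M → Z → D: 16+9+6+6+21+7 = 65  ← best
The minimum is 65.
One optimal route: D → R → W → E → M → Z → D.

Shortest round trip = 65 blocks.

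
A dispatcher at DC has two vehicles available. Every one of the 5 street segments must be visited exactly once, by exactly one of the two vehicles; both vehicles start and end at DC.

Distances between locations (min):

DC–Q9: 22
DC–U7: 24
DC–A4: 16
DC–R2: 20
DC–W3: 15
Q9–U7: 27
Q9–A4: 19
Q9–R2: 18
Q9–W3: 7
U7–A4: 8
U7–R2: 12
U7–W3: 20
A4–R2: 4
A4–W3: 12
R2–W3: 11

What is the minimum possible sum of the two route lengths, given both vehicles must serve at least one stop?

Try each way of splitting the stops between the two vehicles (each non-empty) and, for each split, find the best tour for each vehicle:
  {Q9} + {U7, A4, R2, W3}: 44 + 62 = 106
  {U7} + {Q9, A4, R2, W3}: 48 + 60 = 108
  {Q9, U7} + {A4, R2, W3}: 73 + 46 = 119
  {A4} + {Q9, U7, R2, W3}: 32 + 76 = 108
  {Q9, A4} + {U7, R2, W3}: 57 + 62 = 119
  {U7, A4} + {Q9, R2, W3}: 48 + 60 = 108
  … (15 splits in total)
  {U7, A4, R2} + {Q9, W3}: 56 + 44 = 100  ← best
Best: vehicle 1 DC → U7 → A4 → R2 → DC = 56; vehicle 2 DC → Q9 → W3 → DC = 44; combined 100.

Minimum combined distance: 100 min.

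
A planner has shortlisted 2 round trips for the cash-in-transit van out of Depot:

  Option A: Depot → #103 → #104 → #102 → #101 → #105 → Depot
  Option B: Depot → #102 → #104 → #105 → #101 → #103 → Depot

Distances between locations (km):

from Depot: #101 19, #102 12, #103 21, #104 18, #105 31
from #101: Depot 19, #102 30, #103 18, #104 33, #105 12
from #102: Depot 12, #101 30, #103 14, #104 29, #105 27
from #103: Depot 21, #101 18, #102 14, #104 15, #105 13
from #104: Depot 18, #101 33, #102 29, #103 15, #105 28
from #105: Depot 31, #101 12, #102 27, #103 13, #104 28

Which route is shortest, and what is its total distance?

Option A: 21 + 15 + 29 + 30 + 12 + 31 = 138
Option B: 12 + 29 + 28 + 12 + 18 + 21 = 120

Shortest is Option B, total 120 km.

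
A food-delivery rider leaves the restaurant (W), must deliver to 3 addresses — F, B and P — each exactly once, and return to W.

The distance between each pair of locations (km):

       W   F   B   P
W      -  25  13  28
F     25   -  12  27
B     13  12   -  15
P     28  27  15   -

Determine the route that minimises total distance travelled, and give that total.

80 km — the shortest possible round trip.

W → F → B → P → W: 25+12+15+28 = 80
W → F → P → B → W: 25+27+15+13 = 80
W → B → F → P → W: 13+12+27+28 = 80
The minimum is 80.
One optimal route: W → F → B → P → W (or its reverse).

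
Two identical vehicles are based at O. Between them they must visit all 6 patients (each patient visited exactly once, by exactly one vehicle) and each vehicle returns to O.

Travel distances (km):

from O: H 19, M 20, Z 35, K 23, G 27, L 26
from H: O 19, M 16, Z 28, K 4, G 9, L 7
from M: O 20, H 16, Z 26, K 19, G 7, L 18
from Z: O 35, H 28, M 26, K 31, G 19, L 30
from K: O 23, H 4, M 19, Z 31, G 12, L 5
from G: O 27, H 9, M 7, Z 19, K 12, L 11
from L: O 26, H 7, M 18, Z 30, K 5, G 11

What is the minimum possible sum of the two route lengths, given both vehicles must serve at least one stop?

Try each way of splitting the stops between the two vehicles (each non-empty) and, for each split, find the best tour for each vehicle:
  {H} + {M, Z, K, G, L}: 38 + 104 = 142
  {M} + {H, Z, K, G, L}: 40 + 93 = 133
  {H, M} + {Z, K, G, L}: 55 + 93 = 148
  {Z} + {H, M, K, G, L}: 70 + 66 = 136
  {H, Z} + {M, K, G, L}: 82 + 66 = 148
  {M, Z} + {H, K, G, L}: 81 + 66 = 147
  … (31 splits in total)
Best: vehicle 1 O → M → O = 40; vehicle 2 O → H → K → L → G → Z → O = 93; combined 133.

Minimum combined distance: 133 km.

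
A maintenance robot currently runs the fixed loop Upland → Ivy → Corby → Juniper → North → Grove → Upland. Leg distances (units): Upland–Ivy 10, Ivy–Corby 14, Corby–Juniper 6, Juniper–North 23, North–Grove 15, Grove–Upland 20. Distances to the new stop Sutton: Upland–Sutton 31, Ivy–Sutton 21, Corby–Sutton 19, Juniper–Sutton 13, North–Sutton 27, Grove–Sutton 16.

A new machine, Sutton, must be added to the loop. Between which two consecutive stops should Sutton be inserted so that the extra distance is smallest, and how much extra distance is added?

+17 — insert Sutton between Juniper and North.

Insertion cost between consecutive stops i–j is d(i,Sutton) + d(Sutton,j) − d(i,j):
  between Upland and Ivy: 31 + 21 − 10 = 42
  between Ivy and Corby: 21 + 19 − 14 = 26
  between Corby and Juniper: 19 + 13 − 6 = 26
  between Juniper and North: 13 + 27 − 23 = 17
  between North and Grove: 27 + 16 − 15 = 28
  between Grove and Upland: 16 + 31 − 20 = 27
Cheapest insertion is between Juniper and North, adding 17.
New total = 88 + 17 = 105.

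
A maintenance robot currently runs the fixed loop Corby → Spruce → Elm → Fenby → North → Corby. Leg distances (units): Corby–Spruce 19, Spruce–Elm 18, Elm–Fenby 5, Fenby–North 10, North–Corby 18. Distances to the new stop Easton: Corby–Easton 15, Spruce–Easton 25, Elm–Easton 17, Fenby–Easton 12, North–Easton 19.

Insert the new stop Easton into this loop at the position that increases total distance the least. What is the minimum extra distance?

Insertion cost between consecutive stops i–j is d(i,Easton) + d(Easton,j) − d(i,j):
  between Corby and Spruce: 15 + 25 − 19 = 21
  between Spruce and Elm: 25 + 17 − 18 = 24
  between Elm and Fenby: 17 + 12 − 5 = 24
  between Fenby and North: 12 + 19 − 10 = 21
  between North and Corby: 19 + 15 − 18 = 16
Cheapest insertion is between North and Corby, adding 16.
New total = 70 + 16 = 86.

Adding 16 by placing Easton on the North–Corby leg.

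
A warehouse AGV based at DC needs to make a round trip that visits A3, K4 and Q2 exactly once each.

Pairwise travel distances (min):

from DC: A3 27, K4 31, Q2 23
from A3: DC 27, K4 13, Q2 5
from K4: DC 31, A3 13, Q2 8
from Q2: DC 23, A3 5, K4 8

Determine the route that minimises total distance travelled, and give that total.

71 min — the shortest possible round trip.

With 3 stops there are 3!/2 = 3 distinct round trips (a route and its reverse cost the same).
DC → A3 → K4 → Q2 → DC: 27+13+8+23 = 71
DC → A3 → Q2 → K4 → DC: 27+5+8+31 = 71
DC → K4 → A3 → Q2 → DC: 31+13+5+23 = 72
The minimum is 71.
One optimal route: DC → A3 → K4 → Q2 → DC (or its reverse).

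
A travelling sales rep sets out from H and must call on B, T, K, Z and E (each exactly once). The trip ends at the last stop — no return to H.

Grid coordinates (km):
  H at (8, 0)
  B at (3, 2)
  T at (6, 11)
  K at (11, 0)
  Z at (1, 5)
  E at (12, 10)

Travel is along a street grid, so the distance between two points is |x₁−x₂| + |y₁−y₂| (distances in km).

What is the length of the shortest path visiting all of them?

There are 5! = 120 possible orderings.
H → B → T → K → Z → E: 7+12+16+15+16 = 66
H → B → T → K → E → Z: 7+12+16+11+16 = 62
H → B → T → Z → K → E: 7+12+11+15+11 = 56
H → B → T → Z → E → K: 7+12+11+16+11 = 57
H → B → T → E → K → Z: 7+12+7+11+15 = 52
H → B → T → E → Z → K: 7+12+7+16+15 = 57
H → B → K → T → Z → E: 7+10+16+11+16 = 60
H → B → K → T → E → Z: 7+10+16+7+16 = 56
H → B → K → Z → T → E: 7+10+15+11+7 = 50
H → B → K → Z → E → T: 7+10+15+16+7 = 55
H → B → K → E → T → Z: 7+10+11+7+11 = 46
H → B → K → E → Z → T: 7+10+11+16+11 = 55
H → B → Z → T → K → E: 7+5+11+16+11 = 50
H → B → Z → T → E → K: 7+5+11+7+11 = 41
… (106 more)
H → K → B → Z → T → E: 3+10+5+11+7 = 36  ← best
The minimum is 36.
One shortest path: H → K → B → Z → T → E.

Minimum one-way distance = 36 km.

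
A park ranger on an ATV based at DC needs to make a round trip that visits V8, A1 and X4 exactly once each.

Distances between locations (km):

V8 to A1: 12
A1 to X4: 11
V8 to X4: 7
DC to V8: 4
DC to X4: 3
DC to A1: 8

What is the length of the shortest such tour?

Minimum total distance: 30 km.

With 3 stops there are 3!/2 = 3 distinct round trips (a route and its reverse cost the same).
DC - V8 - A1 - X4 - DC: 4+12+11+3 = 30
DC - V8 - X4 - A1 - DC: 4+7+11+8 = 30
DC - A1 - V8 - X4 - DC: 8+12+7+3 = 30
The minimum is 30.
One optimal route: DC → V8 → A1 → X4 → DC (or its reverse).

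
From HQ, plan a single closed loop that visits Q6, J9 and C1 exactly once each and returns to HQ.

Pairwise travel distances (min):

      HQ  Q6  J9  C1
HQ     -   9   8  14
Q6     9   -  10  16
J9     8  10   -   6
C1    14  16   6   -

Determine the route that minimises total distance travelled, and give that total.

HQ - Q6 - J9 - C1 - HQ: 9+10+6+14 = 39
HQ - Q6 - C1 - J9 - HQ: 9+16+6+8 = 39
HQ - J9 - Q6 - C1 - HQ: 8+10+16+14 = 48
The minimum is 39.
One optimal route: HQ → Q6 → J9 → C1 → HQ (or its reverse).

39 min — the shortest possible round trip.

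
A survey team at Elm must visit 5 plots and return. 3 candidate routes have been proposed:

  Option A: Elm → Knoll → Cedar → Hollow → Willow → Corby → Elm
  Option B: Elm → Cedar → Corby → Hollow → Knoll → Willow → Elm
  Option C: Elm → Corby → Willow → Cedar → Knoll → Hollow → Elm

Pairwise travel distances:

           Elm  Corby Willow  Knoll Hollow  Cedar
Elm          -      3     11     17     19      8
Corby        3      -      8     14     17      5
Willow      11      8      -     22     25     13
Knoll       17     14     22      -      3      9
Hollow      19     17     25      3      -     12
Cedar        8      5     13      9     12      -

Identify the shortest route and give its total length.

Shortest is Option C, total 55.

Option A: 17 + 9 + 12 + 25 + 8 + 3 = 74
Option B: 8 + 5 + 17 + 3 + 22 + 11 = 66
Option C: 3 + 8 + 13 + 9 + 3 + 19 = 55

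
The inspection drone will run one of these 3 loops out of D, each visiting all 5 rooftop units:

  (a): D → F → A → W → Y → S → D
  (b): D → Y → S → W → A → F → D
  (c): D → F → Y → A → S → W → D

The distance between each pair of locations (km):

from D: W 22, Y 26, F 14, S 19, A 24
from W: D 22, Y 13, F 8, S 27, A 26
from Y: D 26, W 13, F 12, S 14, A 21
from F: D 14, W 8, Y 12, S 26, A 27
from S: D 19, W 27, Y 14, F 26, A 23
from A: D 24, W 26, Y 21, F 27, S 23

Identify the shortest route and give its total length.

Shortest is (a), total 113 km.

(a): 14 + 27 + 26 + 13 + 14 + 19 = 113
(b): 26 + 14 + 27 + 26 + 27 + 14 = 134
(c): 14 + 12 + 21 + 23 + 27 + 22 = 119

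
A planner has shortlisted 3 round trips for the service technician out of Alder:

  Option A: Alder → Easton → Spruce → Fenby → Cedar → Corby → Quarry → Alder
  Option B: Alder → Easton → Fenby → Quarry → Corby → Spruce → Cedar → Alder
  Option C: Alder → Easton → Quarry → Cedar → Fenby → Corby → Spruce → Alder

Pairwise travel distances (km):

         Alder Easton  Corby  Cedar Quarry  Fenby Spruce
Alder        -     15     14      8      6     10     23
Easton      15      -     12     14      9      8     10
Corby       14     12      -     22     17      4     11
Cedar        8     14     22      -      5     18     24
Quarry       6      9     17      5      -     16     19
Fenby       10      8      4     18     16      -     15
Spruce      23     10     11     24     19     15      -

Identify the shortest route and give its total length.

Option A: 15 + 10 + 15 + 18 + 22 + 17 + 6 = 103
Option B: 15 + 8 + 16 + 17 + 11 + 24 + 8 = 99
Option C: 15 + 9 + 5 + 18 + 4 + 11 + 23 = 85

85 km — Option C is the shortest.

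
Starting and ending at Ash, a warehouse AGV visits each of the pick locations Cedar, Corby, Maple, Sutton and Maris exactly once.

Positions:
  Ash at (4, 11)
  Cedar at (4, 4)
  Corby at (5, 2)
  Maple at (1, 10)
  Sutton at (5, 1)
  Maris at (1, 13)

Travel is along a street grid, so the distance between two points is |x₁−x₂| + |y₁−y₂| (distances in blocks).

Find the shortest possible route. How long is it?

Ash-Cedar-Corby-Maple-Sutton-Maris-Ash: 7+3+12+13+16+5 = 56
Ash-Cedar-Corby-Maple-Maris-Sutton-Ash: 7+3+12+3+16+11 = 52
Ash-Cedar-Corby-Sutton-Maple-Maris-Ash: 7+3+1+13+3+5 = 32
Ash-Cedar-Corby-Sutton-Maris-Maple-Ash: 7+3+1+16+3+4 = 34
Ash-Cedar-Corby-Maris-Maple-Sutton-Ash: 7+3+15+3+13+11 = 52
Ash-Cedar-Corby-Maris-Sutton-Maple-Ash: 7+3+15+16+13+4 = 58
Ash-Cedar-Maple-Corby-Sutton-Maris-Ash: 7+9+12+1+16+5 = 50
Ash-Cedar-Maple-Corby-Maris-Sutton-Ash: 7+9+12+15+16+11 = 70
Ash-Cedar-Maple-Sutton-Corby-Maris-Ash: 7+9+13+1+15+5 = 50
Ash-Cedar-Maple-Sutton-Maris-Corby-Ash: 7+9+13+16+15+10 = 70
Ash-Cedar-Maple-Maris-Corby-Sutton-Ash: 7+9+3+15+1+11 = 46
Ash-Cedar-Maple-Maris-Sutton-Corby-Ash: 7+9+3+16+1+10 = 46
Ash-Cedar-Sutton-Corby-Maple-Maris-Ash: 7+4+1+12+3+5 = 32
Ash-Cedar-Sutton-Corby-Maris-Maple-Ash: 7+4+1+15+3+4 = 34
… (46 more)
The minimum is 32.
One optimal route: Ash → Cedar → Corby → Sutton → Maple → Maris → Ash (or its reverse).

Shortest round trip = 32 blocks.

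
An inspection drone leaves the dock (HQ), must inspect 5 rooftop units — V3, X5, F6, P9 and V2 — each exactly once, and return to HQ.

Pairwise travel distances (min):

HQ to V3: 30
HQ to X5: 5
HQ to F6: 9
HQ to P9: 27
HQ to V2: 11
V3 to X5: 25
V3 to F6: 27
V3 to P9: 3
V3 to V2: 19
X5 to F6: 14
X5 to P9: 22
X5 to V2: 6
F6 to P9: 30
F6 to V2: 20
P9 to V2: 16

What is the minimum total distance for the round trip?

Minimum total distance: 66 min.

There are 60 distinct closed tours to check (reversals are equivalent).
HQ - V3 - X5 - F6 - P9 - V2 - HQ: 30+25+14+30+16+11 = 126
HQ - V3 - X5 - F6 - V2 - P9 - HQ: 30+25+14+20+16+27 = 132
HQ - V3 - X5 - P9 - F6 - V2 - HQ: 30+25+22+30+20+11 = 138
HQ - V3 - X5 - P9 - V2 - F6 - HQ: 30+25+22+16+20+9 = 122
HQ - V3 - X5 - V2 - F6 - P9 - HQ: 30+25+6+20+30+27 = 138
HQ - V3 - X5 - V2 - P9 - F6 - HQ: 30+25+6+16+30+9 = 116
HQ - V3 - F6 - X5 - P9 - V2 - HQ: 30+27+14+22+16+11 = 120
HQ - V3 - F6 - X5 - V2 - P9 - HQ: 30+27+14+6+16+27 = 120
HQ - V3 - F6 - P9 - X5 - V2 - HQ: 30+27+30+22+6+11 = 126
HQ - V3 - F6 - P9 - V2 - X5 - HQ: 30+27+30+16+6+5 = 114
HQ - V3 - F6 - V2 - X5 - P9 - HQ: 30+27+20+6+22+27 = 132
HQ - V3 - F6 - V2 - P9 - X5 - HQ: 30+27+20+16+22+5 = 120
HQ - V3 - P9 - X5 - F6 - V2 - HQ: 30+3+22+14+20+11 = 100
HQ - V3 - P9 - X5 - V2 - F6 - HQ: 30+3+22+6+20+9 = 90
… (46 more)
HQ - X5 - V2 - P9 - V3 - F6 - HQ: 5+6+16+3+27+9 = 66  ← best
The minimum is 66.
One optimal route: HQ → X5 → V2 → P9 → V3 → F6 → HQ (or its reverse).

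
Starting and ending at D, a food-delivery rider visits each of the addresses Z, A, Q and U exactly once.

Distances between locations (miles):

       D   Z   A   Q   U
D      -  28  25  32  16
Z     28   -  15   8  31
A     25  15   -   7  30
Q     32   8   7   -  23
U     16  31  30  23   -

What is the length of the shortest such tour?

With 4 stops there are 4!/2 = 12 distinct round trips (a route and its reverse cost the same).
D → Z → A → Q → U → D: 28+15+7+23+16 = 89
D → Z → A → U → Q → D: 28+15+30+23+32 = 128
D → Z → Q → A → U → D: 28+8+7+30+16 = 89
D → Z → Q → U → A → D: 28+8+23+30+25 = 114
D → Z → U → A → Q → D: 28+31+30+7+32 = 128
D → Z → U → Q → A → D: 28+31+23+7+25 = 114
D → A → Z → Q → U → D: 25+15+8+23+16 = 87
D → A → Z → U → Q → D: 25+15+31+23+32 = 126
D → A → Q → Z → U → D: 25+7+8+31+16 = 87
D → A → U → Z → Q → D: 25+30+31+8+32 = 126
D → Q → Z → A → U → D: 32+8+15+30+16 = 101
D → Q → A → Z → U → D: 32+7+15+31+16 = 101
The minimum is 87.
One optimal route: D → A → Z → Q → U → D (or its reverse).

Minimum total distance: 87 miles.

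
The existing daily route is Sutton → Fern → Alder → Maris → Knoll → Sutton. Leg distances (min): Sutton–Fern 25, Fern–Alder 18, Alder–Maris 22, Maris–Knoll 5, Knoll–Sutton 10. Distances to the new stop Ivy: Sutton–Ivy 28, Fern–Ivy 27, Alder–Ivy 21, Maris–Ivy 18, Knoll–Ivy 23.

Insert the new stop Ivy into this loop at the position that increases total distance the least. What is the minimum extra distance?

Adding 17 min by placing Ivy on the Alder–Maris leg.

Insertion cost between consecutive stops i–j is d(i,Ivy) + d(Ivy,j) − d(i,j):
  between Sutton and Fern: 28 + 27 − 25 = 30
  between Fern and Alder: 27 + 21 − 18 = 30
  between Alder and Maris: 21 + 18 − 22 = 17
  between Maris and Knoll: 18 + 23 − 5 = 36
  between Knoll and Sutton: 23 + 28 − 10 = 41
Cheapest insertion is between Alder and Maris, adding 17.
New total = 80 + 17 = 97.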